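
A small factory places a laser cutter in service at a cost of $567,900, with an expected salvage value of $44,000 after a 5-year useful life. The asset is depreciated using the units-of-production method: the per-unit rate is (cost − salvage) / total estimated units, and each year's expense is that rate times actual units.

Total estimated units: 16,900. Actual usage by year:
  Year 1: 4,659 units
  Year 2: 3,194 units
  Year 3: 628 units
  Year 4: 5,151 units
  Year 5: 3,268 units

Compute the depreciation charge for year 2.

$99,014

Depreciable base = $567,900 − $44,000 = $523,900.
Rate = $523,900 / 16,900 units = $31 per unit.
Year 1: 4,659 × $31 = $144,429. Book value $423,471.
Year 2: 3,194 × $31 = $99,014. Book value $324,457.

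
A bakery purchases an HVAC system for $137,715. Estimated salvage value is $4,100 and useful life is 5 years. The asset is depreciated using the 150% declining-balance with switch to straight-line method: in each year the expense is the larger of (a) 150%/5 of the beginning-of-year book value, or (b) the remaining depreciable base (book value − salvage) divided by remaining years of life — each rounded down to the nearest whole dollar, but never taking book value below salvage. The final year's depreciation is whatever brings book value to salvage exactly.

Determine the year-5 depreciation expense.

$21,127

Depreciable base = $137,715 − $4,100 = $133,615.
Year 1: DB = ⌊$137,715 × 150%/5⌋ = $41,314; SL = ⌊$133,615/5⌋ = $26,723 → take DB $41,314. Book value $96,401.
Year 2: DB = ⌊$96,401 × 150%/5⌋ = $28,920; SL = ⌊$92,301/4⌋ = $23,075 → take DB $28,920. Book value $67,481.
Year 3: DB = ⌊$67,481 × 150%/5⌋ = $20,244; SL = ⌊$63,381/3⌋ = $21,127 → take SL $21,127. Book value $46,354.
Year 4: DB = ⌊$46,354 × 150%/5⌋ = $13,906; SL = ⌊$42,254/2⌋ = $21,127 → take SL $21,127. Book value $25,227.
Year 5 (final): $25,227 − $4,100 = $21,127. Book value $4,100.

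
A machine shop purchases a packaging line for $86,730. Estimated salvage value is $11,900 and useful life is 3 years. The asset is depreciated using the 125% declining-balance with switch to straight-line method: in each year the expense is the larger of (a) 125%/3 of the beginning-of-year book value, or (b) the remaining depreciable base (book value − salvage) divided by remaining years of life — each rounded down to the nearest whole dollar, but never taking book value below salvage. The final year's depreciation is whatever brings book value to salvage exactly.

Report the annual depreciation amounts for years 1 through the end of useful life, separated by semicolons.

Depreciable base = $86,730 − $11,900 = $74,830.
Year 1: DB = ⌊$86,730 × 125%/3⌋ = $36,137; SL = ⌊$74,830/3⌋ = $24,943 → take DB $36,137. Book value $50,593.
Year 2: DB = ⌊$50,593 × 125%/3⌋ = $21,080; SL = ⌊$38,693/2⌋ = $19,346 → take DB $21,080. Book value $29,513.
Year 3 (final): $29,513 − $11,900 = $17,613. Book value $11,900.

$36,137; $21,080; $17,613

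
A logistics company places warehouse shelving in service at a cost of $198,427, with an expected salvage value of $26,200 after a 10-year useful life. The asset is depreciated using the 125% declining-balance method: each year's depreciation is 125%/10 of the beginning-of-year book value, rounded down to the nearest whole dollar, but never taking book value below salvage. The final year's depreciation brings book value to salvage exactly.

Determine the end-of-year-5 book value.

Depreciable base = $198,427 − $26,200 = $172,227.
Year 1: ⌊$198,427 × 125%/10⌋ = $24,803. Book value $173,624.
Year 2: ⌊$173,624 × 125%/10⌋ = $21,703. Book value $151,921.
Year 3: ⌊$151,921 × 125%/10⌋ = $18,990. Book value $132,931.
Year 4: ⌊$132,931 × 125%/10⌋ = $16,616. Book value $116,315.
Year 5: ⌊$116,315 × 125%/10⌋ = $14,539. Book value $101,776.

$101,776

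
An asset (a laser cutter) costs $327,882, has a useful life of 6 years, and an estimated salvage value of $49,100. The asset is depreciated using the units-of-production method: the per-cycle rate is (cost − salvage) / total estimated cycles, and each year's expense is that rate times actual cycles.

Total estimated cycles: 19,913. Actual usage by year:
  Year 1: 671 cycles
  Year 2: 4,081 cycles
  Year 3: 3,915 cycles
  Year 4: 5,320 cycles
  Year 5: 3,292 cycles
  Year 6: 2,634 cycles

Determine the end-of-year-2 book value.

$261,354

Depreciable base = $327,882 − $49,100 = $278,782.
Rate = $278,782 / 19,913 cycles = $14 per cycle.
Year 1: 671 × $14 = $9,394. Book value $318,488.
Year 2: 4,081 × $14 = $57,134. Book value $261,354.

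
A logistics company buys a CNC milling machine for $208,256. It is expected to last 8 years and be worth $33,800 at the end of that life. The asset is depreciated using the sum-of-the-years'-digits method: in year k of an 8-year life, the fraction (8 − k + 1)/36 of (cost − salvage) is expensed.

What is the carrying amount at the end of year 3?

$106,490

Depreciable base = $208,256 − $33,800 = $174,456.
Sum of the years' digits = 8+7+6+5+4+3+2+1 = 36.
Year 1: $174,456 × 8/36 = $38,768. Book value $169,488.
Year 2: $174,456 × 7/36 = $33,922. Book value $135,566.
Year 3: $174,456 × 6/36 = $29,076. Book value $106,490.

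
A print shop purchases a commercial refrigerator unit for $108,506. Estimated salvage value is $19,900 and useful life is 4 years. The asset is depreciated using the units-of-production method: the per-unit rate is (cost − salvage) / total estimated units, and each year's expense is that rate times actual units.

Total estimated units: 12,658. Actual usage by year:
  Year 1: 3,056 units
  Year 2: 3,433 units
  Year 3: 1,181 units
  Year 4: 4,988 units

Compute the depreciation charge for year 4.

$34,916

Depreciable base = $108,506 − $19,900 = $88,606.
Rate = $88,606 / 12,658 units = $7 per unit.
Year 1: 3,056 × $7 = $21,392. Book value $87,114.
Year 2: 3,433 × $7 = $24,031. Book value $63,083.
Year 3: 1,181 × $7 = $8,267. Book value $54,816.
Year 4: 4,988 × $7 = $34,916. Book value $19,900.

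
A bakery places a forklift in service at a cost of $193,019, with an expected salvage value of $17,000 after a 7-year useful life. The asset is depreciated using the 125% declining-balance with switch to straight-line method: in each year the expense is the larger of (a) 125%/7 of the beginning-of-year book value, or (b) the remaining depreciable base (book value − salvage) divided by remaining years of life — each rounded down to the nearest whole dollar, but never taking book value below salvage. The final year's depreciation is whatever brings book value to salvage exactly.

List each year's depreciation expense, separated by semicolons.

Depreciable base = $193,019 − $17,000 = $176,019.
Year 1: DB = ⌊$193,019 × 125%/7⌋ = $34,467; SL = ⌊$176,019/7⌋ = $25,145 → take DB $34,467. Book value $158,552.
Year 2: DB = ⌊$158,552 × 125%/7⌋ = $28,312; SL = ⌊$141,552/6⌋ = $23,592 → take DB $28,312. Book value $130,240.
Year 3: DB = ⌊$130,240 × 125%/7⌋ = $23,257; SL = ⌊$113,240/5⌋ = $22,648 → take DB $23,257. Book value $106,983.
Year 4: DB = ⌊$106,983 × 125%/7⌋ = $19,104; SL = ⌊$89,983/4⌋ = $22,495 → take SL $22,495. Book value $84,488.
Year 5: DB = ⌊$84,488 × 125%/7⌋ = $15,087; SL = ⌊$67,488/3⌋ = $22,496 → take SL $22,496. Book value $61,992.
Year 6: DB = ⌊$61,992 × 125%/7⌋ = $11,070; SL = ⌊$44,992/2⌋ = $22,496 → take SL $22,496. Book value $39,496.
Year 7 (final): $39,496 − $17,000 = $22,496. Book value $17,000.

$34,467; $28,312; $23,257; $22,495; $22,496; $22,496; $22,496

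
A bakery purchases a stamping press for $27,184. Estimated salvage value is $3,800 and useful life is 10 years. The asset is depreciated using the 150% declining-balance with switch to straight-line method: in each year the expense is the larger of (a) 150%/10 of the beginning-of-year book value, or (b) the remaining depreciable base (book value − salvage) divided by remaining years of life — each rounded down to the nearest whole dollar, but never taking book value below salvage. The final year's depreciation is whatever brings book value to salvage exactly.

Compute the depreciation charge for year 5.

$2,128

Depreciable base = $27,184 − $3,800 = $23,384.
Year 1: DB = ⌊$27,184 × 150%/10⌋ = $4,077; SL = ⌊$23,384/10⌋ = $2,338 → take DB $4,077. Book value $23,107.
Year 2: DB = ⌊$23,107 × 150%/10⌋ = $3,466; SL = ⌊$19,307/9⌋ = $2,145 → take DB $3,466. Book value $19,641.
Year 3: DB = ⌊$19,641 × 150%/10⌋ = $2,946; SL = ⌊$15,841/8⌋ = $1,980 → take DB $2,946. Book value $16,695.
Year 4: DB = ⌊$16,695 × 150%/10⌋ = $2,504; SL = ⌊$12,895/7⌋ = $1,842 → take DB $2,504. Book value $14,191.
Year 5: DB = ⌊$14,191 × 150%/10⌋ = $2,128; SL = ⌊$10,391/6⌋ = $1,731 → take DB $2,128. Book value $12,063.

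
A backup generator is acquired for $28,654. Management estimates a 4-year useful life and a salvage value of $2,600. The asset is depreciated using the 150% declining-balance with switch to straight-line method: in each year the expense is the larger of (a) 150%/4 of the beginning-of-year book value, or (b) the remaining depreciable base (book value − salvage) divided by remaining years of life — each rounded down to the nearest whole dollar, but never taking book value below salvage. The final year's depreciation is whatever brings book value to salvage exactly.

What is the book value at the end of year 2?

$11,194

Depreciable base = $28,654 − $2,600 = $26,054.
Year 1: DB = ⌊$28,654 × 150%/4⌋ = $10,745; SL = ⌊$26,054/4⌋ = $6,513 → take DB $10,745. Book value $17,909.
Year 2: DB = ⌊$17,909 × 150%/4⌋ = $6,715; SL = ⌊$15,309/3⌋ = $5,103 → take DB $6,715. Book value $11,194.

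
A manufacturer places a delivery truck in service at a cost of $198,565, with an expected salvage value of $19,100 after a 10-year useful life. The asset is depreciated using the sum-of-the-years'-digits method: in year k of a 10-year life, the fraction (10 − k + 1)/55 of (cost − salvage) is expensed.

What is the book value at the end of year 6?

Depreciable base = $198,565 − $19,100 = $179,465.
Sum of the years' digits = 10+9+8+7+6+5+4+3+2+1 = 55.
Year 1: $179,465 × 10/55 = $32,630. Book value $165,935.
Year 2: $179,465 × 9/55 = $29,367. Book value $136,568.
Year 3: $179,465 × 8/55 = $26,104. Book value $110,464.
Year 4: $179,465 × 7/55 = $22,841. Book value $87,623.
Year 5: $179,465 × 6/55 = $19,578. Book value $68,045.
Year 6: $179,465 × 5/55 = $16,315. Book value $51,730.

$51,730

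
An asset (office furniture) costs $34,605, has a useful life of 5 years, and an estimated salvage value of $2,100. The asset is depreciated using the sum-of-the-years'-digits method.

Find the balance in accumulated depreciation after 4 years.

$30,338

Depreciable base = $34,605 − $2,100 = $32,505.
Sum of the years' digits = 5+4+3+2+1 = 15.
Year 1: $32,505 × 5/15 = $10,835. Book value $23,770.
Year 2: $32,505 × 4/15 = $8,668. Book value $15,102.
Year 3: $32,505 × 3/15 = $6,501. Book value $8,601.
Year 4: $32,505 × 2/15 = $4,334. Book value $4,267.
Accumulated through year 4 = $34,605 − $4,267 = $30,338.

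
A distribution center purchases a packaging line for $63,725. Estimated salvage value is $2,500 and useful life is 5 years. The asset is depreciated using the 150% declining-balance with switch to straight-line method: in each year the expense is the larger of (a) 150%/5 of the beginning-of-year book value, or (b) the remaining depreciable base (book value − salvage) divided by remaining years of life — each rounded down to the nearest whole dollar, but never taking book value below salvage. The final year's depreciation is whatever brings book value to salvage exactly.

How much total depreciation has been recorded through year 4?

Depreciable base = $63,725 − $2,500 = $61,225.
Year 1: DB = ⌊$63,725 × 150%/5⌋ = $19,117; SL = ⌊$61,225/5⌋ = $12,245 → take DB $19,117. Book value $44,608.
Year 2: DB = ⌊$44,608 × 150%/5⌋ = $13,382; SL = ⌊$42,108/4⌋ = $10,527 → take DB $13,382. Book value $31,226.
Year 3: DB = ⌊$31,226 × 150%/5⌋ = $9,367; SL = ⌊$28,726/3⌋ = $9,575 → take SL $9,575. Book value $21,651.
Year 4: DB = ⌊$21,651 × 150%/5⌋ = $6,495; SL = ⌊$19,151/2⌋ = $9,575 → take SL $9,575. Book value $12,076.
Accumulated through year 4 = $63,725 − $12,076 = $51,649.

$51,649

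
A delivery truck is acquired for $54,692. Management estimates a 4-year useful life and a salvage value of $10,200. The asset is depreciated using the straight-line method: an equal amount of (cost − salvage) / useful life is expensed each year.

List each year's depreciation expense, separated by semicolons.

$11,123; $11,123; $11,123; $11,123

Depreciable base = $54,692 − $10,200 = $44,492.
Annual expense = $44,492 / 4 = $11,123.
End of year 1: book value $43,569.
End of year 2: book value $32,446.
End of year 3: book value $21,323.
End of year 4: book value $10,200.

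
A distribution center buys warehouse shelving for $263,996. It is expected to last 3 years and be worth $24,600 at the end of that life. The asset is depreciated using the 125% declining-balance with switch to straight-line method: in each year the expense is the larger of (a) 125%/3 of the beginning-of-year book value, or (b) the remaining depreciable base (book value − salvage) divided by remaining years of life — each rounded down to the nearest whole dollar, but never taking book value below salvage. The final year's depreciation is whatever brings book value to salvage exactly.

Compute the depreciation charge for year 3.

$64,699

Depreciable base = $263,996 − $24,600 = $239,396.
Year 1: DB = ⌊$263,996 × 125%/3⌋ = $109,998; SL = ⌊$239,396/3⌋ = $79,798 → take DB $109,998. Book value $153,998.
Year 2: DB = ⌊$153,998 × 125%/3⌋ = $64,165; SL = ⌊$129,398/2⌋ = $64,699 → take SL $64,699. Book value $89,299.
Year 3 (final): $89,299 − $24,600 = $64,699. Book value $24,600.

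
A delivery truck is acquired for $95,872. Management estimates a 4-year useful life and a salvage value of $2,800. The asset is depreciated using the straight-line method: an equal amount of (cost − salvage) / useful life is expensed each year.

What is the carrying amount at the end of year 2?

Depreciable base = $95,872 − $2,800 = $93,072.
Annual expense = $93,072 / 4 = $23,268.
End of year 1: book value $72,604.
End of year 2: book value $49,336.

$49,336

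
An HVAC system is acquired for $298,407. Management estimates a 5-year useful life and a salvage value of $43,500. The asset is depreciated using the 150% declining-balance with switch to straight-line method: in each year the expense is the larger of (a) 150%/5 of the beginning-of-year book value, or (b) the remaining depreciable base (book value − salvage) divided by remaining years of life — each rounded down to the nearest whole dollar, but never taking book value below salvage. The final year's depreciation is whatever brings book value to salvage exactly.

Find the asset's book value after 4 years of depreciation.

Depreciable base = $298,407 − $43,500 = $254,907.
Year 1: DB = ⌊$298,407 × 150%/5⌋ = $89,522; SL = ⌊$254,907/5⌋ = $50,981 → take DB $89,522. Book value $208,885.
Year 2: DB = ⌊$208,885 × 150%/5⌋ = $62,665; SL = ⌊$165,385/4⌋ = $41,346 → take DB $62,665. Book value $146,220.
Year 3: DB = ⌊$146,220 × 150%/5⌋ = $43,866; SL = ⌊$102,720/3⌋ = $34,240 → take DB $43,866. Book value $102,354.
Year 4: DB = ⌊$102,354 × 150%/5⌋ = $30,706; SL = ⌊$58,854/2⌋ = $29,427 → take DB $30,706. Book value $71,648.

$71,648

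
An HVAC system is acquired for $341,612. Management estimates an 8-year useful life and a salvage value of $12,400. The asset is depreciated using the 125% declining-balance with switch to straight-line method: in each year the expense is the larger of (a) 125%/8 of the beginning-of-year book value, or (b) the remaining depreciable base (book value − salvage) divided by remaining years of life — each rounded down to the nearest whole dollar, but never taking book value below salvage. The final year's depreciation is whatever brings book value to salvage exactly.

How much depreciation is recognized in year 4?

Depreciable base = $341,612 − $12,400 = $329,212.
Year 1: DB = ⌊$341,612 × 125%/8⌋ = $53,376; SL = ⌊$329,212/8⌋ = $41,151 → take DB $53,376. Book value $288,236.
Year 2: DB = ⌊$288,236 × 125%/8⌋ = $45,036; SL = ⌊$275,836/7⌋ = $39,405 → take DB $45,036. Book value $243,200.
Year 3: DB = ⌊$243,200 × 125%/8⌋ = $38,000; SL = ⌊$230,800/6⌋ = $38,466 → take SL $38,466. Book value $204,734.
Year 4: DB = ⌊$204,734 × 125%/8⌋ = $31,989; SL = ⌊$192,334/5⌋ = $38,466 → take SL $38,466. Book value $166,268.

$38,466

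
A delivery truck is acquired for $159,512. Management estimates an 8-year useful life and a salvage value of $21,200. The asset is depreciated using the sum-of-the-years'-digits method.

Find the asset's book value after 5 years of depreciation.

$44,252

Depreciable base = $159,512 − $21,200 = $138,312.
Sum of the years' digits = 8+7+6+5+4+3+2+1 = 36.
Year 1: $138,312 × 8/36 = $30,736. Book value $128,776.
Year 2: $138,312 × 7/36 = $26,894. Book value $101,882.
Year 3: $138,312 × 6/36 = $23,052. Book value $78,830.
Year 4: $138,312 × 5/36 = $19,210. Book value $59,620.
Year 5: $138,312 × 4/36 = $15,368. Book value $44,252.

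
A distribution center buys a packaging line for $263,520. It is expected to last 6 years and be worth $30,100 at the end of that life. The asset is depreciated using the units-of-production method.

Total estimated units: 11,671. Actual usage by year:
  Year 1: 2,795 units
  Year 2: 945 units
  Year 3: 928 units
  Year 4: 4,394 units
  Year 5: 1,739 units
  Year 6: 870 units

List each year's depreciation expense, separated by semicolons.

Depreciable base = $263,520 − $30,100 = $233,420.
Rate = $233,420 / 11,671 units = $20 per unit.
Year 1: 2,795 × $20 = $55,900. Book value $207,620.
Year 2: 945 × $20 = $18,900. Book value $188,720.
Year 3: 928 × $20 = $18,560. Book value $170,160.
Year 4: 4,394 × $20 = $87,880. Book value $82,280.
Year 5: 1,739 × $20 = $34,780. Book value $47,500.
Year 6: 870 × $20 = $17,400. Book value $30,100.

$55,900; $18,900; $18,560; $87,880; $34,780; $17,400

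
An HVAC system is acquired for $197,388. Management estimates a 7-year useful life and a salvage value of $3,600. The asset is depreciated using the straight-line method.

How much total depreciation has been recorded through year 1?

Depreciable base = $197,388 − $3,600 = $193,788.
Annual expense = $193,788 / 7 = $27,684.
End of year 1: book value $169,704.
Accumulated through year 1 = $197,388 − $169,704 = $27,684.

$27,684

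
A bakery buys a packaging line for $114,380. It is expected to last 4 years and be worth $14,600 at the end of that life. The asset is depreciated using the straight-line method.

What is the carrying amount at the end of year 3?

Depreciable base = $114,380 − $14,600 = $99,780.
Annual expense = $99,780 / 4 = $24,945.
End of year 1: book value $89,435.
End of year 2: book value $64,490.
End of year 3: book value $39,545.

$39,545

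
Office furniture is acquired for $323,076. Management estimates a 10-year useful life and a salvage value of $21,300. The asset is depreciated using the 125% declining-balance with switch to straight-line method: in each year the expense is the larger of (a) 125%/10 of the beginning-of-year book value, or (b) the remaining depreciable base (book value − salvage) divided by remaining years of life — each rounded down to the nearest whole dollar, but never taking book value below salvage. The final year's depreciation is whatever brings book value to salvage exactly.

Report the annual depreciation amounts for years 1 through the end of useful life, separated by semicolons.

Depreciable base = $323,076 − $21,300 = $301,776.
Year 1: DB = ⌊$323,076 × 125%/10⌋ = $40,384; SL = ⌊$301,776/10⌋ = $30,177 → take DB $40,384. Book value $282,692.
Year 2: DB = ⌊$282,692 × 125%/10⌋ = $35,336; SL = ⌊$261,392/9⌋ = $29,043 → take DB $35,336. Book value $247,356.
Year 3: DB = ⌊$247,356 × 125%/10⌋ = $30,919; SL = ⌊$226,056/8⌋ = $28,257 → take DB $30,919. Book value $216,437.
Year 4: DB = ⌊$216,437 × 125%/10⌋ = $27,054; SL = ⌊$195,137/7⌋ = $27,876 → take SL $27,876. Book value $188,561.
Year 5: DB = ⌊$188,561 × 125%/10⌋ = $23,570; SL = ⌊$167,261/6⌋ = $27,876 → take SL $27,876. Book value $160,685.
Year 6: DB = ⌊$160,685 × 125%/10⌋ = $20,085; SL = ⌊$139,385/5⌋ = $27,877 → take SL $27,877. Book value $132,808.
Year 7: DB = ⌊$132,808 × 125%/10⌋ = $16,601; SL = ⌊$111,508/4⌋ = $27,877 → take SL $27,877. Book value $104,931.
Year 8: DB = ⌊$104,931 × 125%/10⌋ = $13,116; SL = ⌊$83,631/3⌋ = $27,877 → take SL $27,877. Book value $77,054.
Year 9: DB = ⌊$77,054 × 125%/10⌋ = $9,631; SL = ⌊$55,754/2⌋ = $27,877 → take SL $27,877. Book value $49,177.
Year 10 (final): $49,177 − $21,300 = $27,877. Book value $21,300.

$40,384; $35,336; $30,919; $27,876; $27,876; $27,877; $27,877; $27,877; $27,877; $27,877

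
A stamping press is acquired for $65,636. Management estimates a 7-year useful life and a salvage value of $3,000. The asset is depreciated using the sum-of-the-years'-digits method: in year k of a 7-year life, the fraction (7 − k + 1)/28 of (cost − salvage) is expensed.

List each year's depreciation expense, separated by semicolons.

$15,659; $13,422; $11,185; $8,948; $6,711; $4,474; $2,237

Depreciable base = $65,636 − $3,000 = $62,636.
Sum of the years' digits = 7+6+5+4+3+2+1 = 28.
Year 1: $62,636 × 7/28 = $15,659. Book value $49,977.
Year 2: $62,636 × 6/28 = $13,422. Book value $36,555.
Year 3: $62,636 × 5/28 = $11,185. Book value $25,370.
Year 4: $62,636 × 4/28 = $8,948. Book value $16,422.
Year 5: $62,636 × 3/28 = $6,711. Book value $9,711.
Year 6: $62,636 × 2/28 = $4,474. Book value $5,237.
Year 7: $62,636 × 1/28 = $2,237. Book value $3,000.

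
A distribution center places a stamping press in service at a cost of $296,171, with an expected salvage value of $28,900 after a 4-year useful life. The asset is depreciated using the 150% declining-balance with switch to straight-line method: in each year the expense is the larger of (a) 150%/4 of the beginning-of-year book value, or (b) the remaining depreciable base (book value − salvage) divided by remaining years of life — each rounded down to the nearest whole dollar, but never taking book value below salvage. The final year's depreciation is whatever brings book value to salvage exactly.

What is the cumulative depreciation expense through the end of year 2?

$180,479

Depreciable base = $296,171 − $28,900 = $267,271.
Year 1: DB = ⌊$296,171 × 150%/4⌋ = $111,064; SL = ⌊$267,271/4⌋ = $66,817 → take DB $111,064. Book value $185,107.
Year 2: DB = ⌊$185,107 × 150%/4⌋ = $69,415; SL = ⌊$156,207/3⌋ = $52,069 → take DB $69,415. Book value $115,692.
Accumulated through year 2 = $296,171 − $115,692 = $180,479.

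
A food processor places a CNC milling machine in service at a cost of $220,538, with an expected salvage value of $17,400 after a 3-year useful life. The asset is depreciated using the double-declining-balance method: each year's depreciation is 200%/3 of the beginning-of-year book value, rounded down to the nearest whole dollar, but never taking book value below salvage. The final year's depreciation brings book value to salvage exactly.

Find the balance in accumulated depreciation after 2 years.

Depreciable base = $220,538 − $17,400 = $203,138.
Year 1: ⌊$220,538 × 200%/3⌋ = $147,025. Book value $73,513.
Year 2: ⌊$73,513 × 200%/3⌋ = $49,008. Book value $24,505.
Accumulated through year 2 = $220,538 − $24,505 = $196,033.

$196,033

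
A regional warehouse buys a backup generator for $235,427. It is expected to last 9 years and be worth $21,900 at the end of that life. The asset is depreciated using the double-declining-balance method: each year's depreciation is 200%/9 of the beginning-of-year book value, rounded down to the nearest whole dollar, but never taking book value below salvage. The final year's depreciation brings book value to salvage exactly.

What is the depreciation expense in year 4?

$24,615

Depreciable base = $235,427 − $21,900 = $213,527.
Year 1: ⌊$235,427 × 200%/9⌋ = $52,317. Book value $183,110.
Year 2: ⌊$183,110 × 200%/9⌋ = $40,691. Book value $142,419.
Year 3: ⌊$142,419 × 200%/9⌋ = $31,648. Book value $110,771.
Year 4: ⌊$110,771 × 200%/9⌋ = $24,615. Book value $86,156.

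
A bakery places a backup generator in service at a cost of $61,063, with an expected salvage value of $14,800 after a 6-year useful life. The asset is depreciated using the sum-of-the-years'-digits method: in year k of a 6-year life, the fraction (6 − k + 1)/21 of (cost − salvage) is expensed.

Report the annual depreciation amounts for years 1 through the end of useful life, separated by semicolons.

Depreciable base = $61,063 − $14,800 = $46,263.
Sum of the years' digits = 6+5+4+3+2+1 = 21.
Year 1: $46,263 × 6/21 = $13,218. Book value $47,845.
Year 2: $46,263 × 5/21 = $11,015. Book value $36,830.
Year 3: $46,263 × 4/21 = $8,812. Book value $28,018.
Year 4: $46,263 × 3/21 = $6,609. Book value $21,409.
Year 5: $46,263 × 2/21 = $4,406. Book value $17,003.
Year 6: $46,263 × 1/21 = $2,203. Book value $14,800.

$13,218; $11,015; $8,812; $6,609; $4,406; $2,203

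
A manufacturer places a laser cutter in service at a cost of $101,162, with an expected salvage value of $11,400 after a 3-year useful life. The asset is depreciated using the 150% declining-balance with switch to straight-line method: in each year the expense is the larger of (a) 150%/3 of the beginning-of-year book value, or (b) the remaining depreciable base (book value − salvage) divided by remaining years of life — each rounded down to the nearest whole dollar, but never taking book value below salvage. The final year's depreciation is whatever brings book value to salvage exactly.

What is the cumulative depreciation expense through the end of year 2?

Depreciable base = $101,162 − $11,400 = $89,762.
Year 1: DB = ⌊$101,162 × 150%/3⌋ = $50,581; SL = ⌊$89,762/3⌋ = $29,920 → take DB $50,581. Book value $50,581.
Year 2: DB = ⌊$50,581 × 150%/3⌋ = $25,290; SL = ⌊$39,181/2⌋ = $19,590 → take DB $25,290. Book value $25,291.
Accumulated through year 2 = $101,162 − $25,291 = $75,871.

$75,871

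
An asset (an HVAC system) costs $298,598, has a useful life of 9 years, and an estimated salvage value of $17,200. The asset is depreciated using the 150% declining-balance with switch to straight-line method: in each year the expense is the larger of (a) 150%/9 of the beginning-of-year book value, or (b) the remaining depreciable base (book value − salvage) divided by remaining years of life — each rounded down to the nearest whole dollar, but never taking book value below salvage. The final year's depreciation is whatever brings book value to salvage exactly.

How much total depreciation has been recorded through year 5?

Depreciable base = $298,598 − $17,200 = $281,398.
Year 1: DB = ⌊$298,598 × 150%/9⌋ = $49,766; SL = ⌊$281,398/9⌋ = $31,266 → take DB $49,766. Book value $248,832.
Year 2: DB = ⌊$248,832 × 150%/9⌋ = $41,472; SL = ⌊$231,632/8⌋ = $28,954 → take DB $41,472. Book value $207,360.
Year 3: DB = ⌊$207,360 × 150%/9⌋ = $34,560; SL = ⌊$190,160/7⌋ = $27,165 → take DB $34,560. Book value $172,800.
Year 4: DB = ⌊$172,800 × 150%/9⌋ = $28,800; SL = ⌊$155,600/6⌋ = $25,933 → take DB $28,800. Book value $144,000.
Year 5: DB = ⌊$144,000 × 150%/9⌋ = $24,000; SL = ⌊$126,800/5⌋ = $25,360 → take SL $25,360. Book value $118,640.
Accumulated through year 5 = $298,598 − $118,640 = $179,958.

$179,958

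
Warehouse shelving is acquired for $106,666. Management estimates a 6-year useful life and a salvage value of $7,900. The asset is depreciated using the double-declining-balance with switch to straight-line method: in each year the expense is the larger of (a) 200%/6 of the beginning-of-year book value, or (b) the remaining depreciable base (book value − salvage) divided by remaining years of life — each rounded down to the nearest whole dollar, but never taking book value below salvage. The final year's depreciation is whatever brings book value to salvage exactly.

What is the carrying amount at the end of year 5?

$14,048

Depreciable base = $106,666 − $7,900 = $98,766.
Year 1: DB = ⌊$106,666 × 200%/6⌋ = $35,555; SL = ⌊$98,766/6⌋ = $16,461 → take DB $35,555. Book value $71,111.
Year 2: DB = ⌊$71,111 × 200%/6⌋ = $23,703; SL = ⌊$63,211/5⌋ = $12,642 → take DB $23,703. Book value $47,408.
Year 3: DB = ⌊$47,408 × 200%/6⌋ = $15,802; SL = ⌊$39,508/4⌋ = $9,877 → take DB $15,802. Book value $31,606.
Year 4: DB = ⌊$31,606 × 200%/6⌋ = $10,535; SL = ⌊$23,706/3⌋ = $7,902 → take DB $10,535. Book value $21,071.
Year 5: DB = ⌊$21,071 × 200%/6⌋ = $7,023; SL = ⌊$13,171/2⌋ = $6,585 → take DB $7,023. Book value $14,048.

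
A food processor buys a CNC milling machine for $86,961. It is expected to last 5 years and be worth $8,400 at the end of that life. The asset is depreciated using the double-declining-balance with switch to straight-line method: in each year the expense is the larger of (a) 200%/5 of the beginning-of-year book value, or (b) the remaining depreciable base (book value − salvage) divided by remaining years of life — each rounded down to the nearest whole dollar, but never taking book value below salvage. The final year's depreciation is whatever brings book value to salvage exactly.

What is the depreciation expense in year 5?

$2,871

Depreciable base = $86,961 − $8,400 = $78,561.
Year 1: DB = ⌊$86,961 × 200%/5⌋ = $34,784; SL = ⌊$78,561/5⌋ = $15,712 → take DB $34,784. Book value $52,177.
Year 2: DB = ⌊$52,177 × 200%/5⌋ = $20,870; SL = ⌊$43,777/4⌋ = $10,944 → take DB $20,870. Book value $31,307.
Year 3: DB = ⌊$31,307 × 200%/5⌋ = $12,522; SL = ⌊$22,907/3⌋ = $7,635 → take DB $12,522. Book value $18,785.
Year 4: DB = ⌊$18,785 × 200%/5⌋ = $7,514; SL = ⌊$10,385/2⌋ = $5,192 → take DB $7,514. Book value $11,271.
Year 5 (final): $11,271 − $8,400 = $2,871. Book value $8,400.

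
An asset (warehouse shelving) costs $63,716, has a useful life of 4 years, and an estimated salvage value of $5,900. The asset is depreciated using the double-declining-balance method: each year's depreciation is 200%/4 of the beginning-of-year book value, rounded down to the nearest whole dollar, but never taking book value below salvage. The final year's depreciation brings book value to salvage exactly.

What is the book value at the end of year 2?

$15,929

Depreciable base = $63,716 − $5,900 = $57,816.
Year 1: ⌊$63,716 × 200%/4⌋ = $31,858. Book value $31,858.
Year 2: ⌊$31,858 × 200%/4⌋ = $15,929. Book value $15,929.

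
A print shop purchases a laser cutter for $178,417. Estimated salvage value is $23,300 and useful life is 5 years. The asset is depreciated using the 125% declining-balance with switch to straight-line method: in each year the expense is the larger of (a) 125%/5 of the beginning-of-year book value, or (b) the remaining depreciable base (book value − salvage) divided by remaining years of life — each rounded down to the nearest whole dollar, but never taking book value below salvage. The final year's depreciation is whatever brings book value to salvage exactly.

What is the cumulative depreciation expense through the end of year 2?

$78,057

Depreciable base = $178,417 − $23,300 = $155,117.
Year 1: DB = ⌊$178,417 × 125%/5⌋ = $44,604; SL = ⌊$155,117/5⌋ = $31,023 → take DB $44,604. Book value $133,813.
Year 2: DB = ⌊$133,813 × 125%/5⌋ = $33,453; SL = ⌊$110,513/4⌋ = $27,628 → take DB $33,453. Book value $100,360.
Accumulated through year 2 = $178,417 − $100,360 = $78,057.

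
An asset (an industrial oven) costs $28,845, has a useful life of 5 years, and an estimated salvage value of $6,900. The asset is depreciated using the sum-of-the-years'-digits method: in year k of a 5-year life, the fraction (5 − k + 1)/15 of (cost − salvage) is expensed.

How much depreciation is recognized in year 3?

Depreciable base = $28,845 − $6,900 = $21,945.
Sum of the years' digits = 5+4+3+2+1 = 15.
Year 1: $21,945 × 5/15 = $7,315. Book value $21,530.
Year 2: $21,945 × 4/15 = $5,852. Book value $15,678.
Year 3: $21,945 × 3/15 = $4,389. Book value $11,289.

$4,389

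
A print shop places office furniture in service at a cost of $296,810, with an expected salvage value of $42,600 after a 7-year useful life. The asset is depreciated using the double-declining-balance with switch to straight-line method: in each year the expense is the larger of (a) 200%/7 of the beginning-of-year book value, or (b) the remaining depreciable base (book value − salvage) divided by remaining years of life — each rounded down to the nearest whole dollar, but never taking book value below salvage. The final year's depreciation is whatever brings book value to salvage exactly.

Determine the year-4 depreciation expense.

Depreciable base = $296,810 − $42,600 = $254,210.
Year 1: DB = ⌊$296,810 × 200%/7⌋ = $84,802; SL = ⌊$254,210/7⌋ = $36,315 → take DB $84,802. Book value $212,008.
Year 2: DB = ⌊$212,008 × 200%/7⌋ = $60,573; SL = ⌊$169,408/6⌋ = $28,234 → take DB $60,573. Book value $151,435.
Year 3: DB = ⌊$151,435 × 200%/7⌋ = $43,267; SL = ⌊$108,835/5⌋ = $21,767 → take DB $43,267. Book value $108,168.
Year 4: DB = ⌊$108,168 × 200%/7⌋ = $30,905; SL = ⌊$65,568/4⌋ = $16,392 → take DB $30,905. Book value $77,263.

$30,905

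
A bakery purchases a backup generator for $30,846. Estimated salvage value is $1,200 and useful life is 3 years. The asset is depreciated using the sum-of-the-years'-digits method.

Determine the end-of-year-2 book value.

$6,141

Depreciable base = $30,846 − $1,200 = $29,646.
Sum of the years' digits = 3+2+1 = 6.
Year 1: $29,646 × 3/6 = $14,823. Book value $16,023.
Year 2: $29,646 × 2/6 = $9,882. Book value $6,141.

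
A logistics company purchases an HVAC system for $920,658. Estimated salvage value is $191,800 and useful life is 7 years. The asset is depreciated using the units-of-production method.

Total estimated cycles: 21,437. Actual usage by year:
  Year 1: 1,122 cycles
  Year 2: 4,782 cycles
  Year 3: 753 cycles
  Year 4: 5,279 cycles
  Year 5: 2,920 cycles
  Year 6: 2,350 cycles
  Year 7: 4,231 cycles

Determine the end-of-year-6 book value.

Depreciable base = $920,658 − $191,800 = $728,858.
Rate = $728,858 / 21,437 cycles = $34 per cycle.
Year 1: 1,122 × $34 = $38,148. Book value $882,510.
Year 2: 4,782 × $34 = $162,588. Book value $719,922.
Year 3: 753 × $34 = $25,602. Book value $694,320.
Year 4: 5,279 × $34 = $179,486. Book value $514,834.
Year 5: 2,920 × $34 = $99,280. Book value $415,554.
Year 6: 2,350 × $34 = $79,900. Book value $335,654.

$335,654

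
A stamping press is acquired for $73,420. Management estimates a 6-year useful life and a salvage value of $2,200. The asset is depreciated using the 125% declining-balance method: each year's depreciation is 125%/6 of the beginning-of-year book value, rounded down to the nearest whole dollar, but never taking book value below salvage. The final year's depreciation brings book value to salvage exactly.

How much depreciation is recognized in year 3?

Depreciable base = $73,420 − $2,200 = $71,220.
Year 1: ⌊$73,420 × 125%/6⌋ = $15,295. Book value $58,125.
Year 2: ⌊$58,125 × 125%/6⌋ = $12,109. Book value $46,016.
Year 3: ⌊$46,016 × 125%/6⌋ = $9,586. Book value $36,430.

$9,586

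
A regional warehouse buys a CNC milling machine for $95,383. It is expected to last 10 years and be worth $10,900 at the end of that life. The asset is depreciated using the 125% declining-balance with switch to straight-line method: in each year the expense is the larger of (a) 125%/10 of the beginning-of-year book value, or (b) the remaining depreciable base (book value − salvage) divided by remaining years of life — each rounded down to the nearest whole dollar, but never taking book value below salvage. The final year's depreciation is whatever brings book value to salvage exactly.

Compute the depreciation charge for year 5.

$7,502

Depreciable base = $95,383 − $10,900 = $84,483.
Year 1: DB = ⌊$95,383 × 125%/10⌋ = $11,922; SL = ⌊$84,483/10⌋ = $8,448 → take DB $11,922. Book value $83,461.
Year 2: DB = ⌊$83,461 × 125%/10⌋ = $10,432; SL = ⌊$72,561/9⌋ = $8,062 → take DB $10,432. Book value $73,029.
Year 3: DB = ⌊$73,029 × 125%/10⌋ = $9,128; SL = ⌊$62,129/8⌋ = $7,766 → take DB $9,128. Book value $63,901.
Year 4: DB = ⌊$63,901 × 125%/10⌋ = $7,987; SL = ⌊$53,001/7⌋ = $7,571 → take DB $7,987. Book value $55,914.
Year 5: DB = ⌊$55,914 × 125%/10⌋ = $6,989; SL = ⌊$45,014/6⌋ = $7,502 → take SL $7,502. Book value $48,412.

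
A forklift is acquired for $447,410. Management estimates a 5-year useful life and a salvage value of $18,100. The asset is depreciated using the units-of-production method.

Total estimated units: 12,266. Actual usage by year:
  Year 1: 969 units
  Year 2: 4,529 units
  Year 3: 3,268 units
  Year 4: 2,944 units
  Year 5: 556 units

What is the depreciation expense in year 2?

Depreciable base = $447,410 − $18,100 = $429,310.
Rate = $429,310 / 12,266 units = $35 per unit.
Year 1: 969 × $35 = $33,915. Book value $413,495.
Year 2: 4,529 × $35 = $158,515. Book value $254,980.

$158,515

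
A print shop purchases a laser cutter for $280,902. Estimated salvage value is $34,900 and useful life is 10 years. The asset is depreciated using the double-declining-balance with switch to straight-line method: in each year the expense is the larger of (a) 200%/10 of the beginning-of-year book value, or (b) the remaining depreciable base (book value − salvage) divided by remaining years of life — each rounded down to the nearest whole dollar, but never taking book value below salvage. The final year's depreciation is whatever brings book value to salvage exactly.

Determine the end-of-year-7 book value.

$58,912

Depreciable base = $280,902 − $34,900 = $246,002.
Year 1: DB = ⌊$280,902 × 200%/10⌋ = $56,180; SL = ⌊$246,002/10⌋ = $24,600 → take DB $56,180. Book value $224,722.
Year 2: DB = ⌊$224,722 × 200%/10⌋ = $44,944; SL = ⌊$189,822/9⌋ = $21,091 → take DB $44,944. Book value $179,778.
Year 3: DB = ⌊$179,778 × 200%/10⌋ = $35,955; SL = ⌊$144,878/8⌋ = $18,109 → take DB $35,955. Book value $143,823.
Year 4: DB = ⌊$143,823 × 200%/10⌋ = $28,764; SL = ⌊$108,923/7⌋ = $15,560 → take DB $28,764. Book value $115,059.
Year 5: DB = ⌊$115,059 × 200%/10⌋ = $23,011; SL = ⌊$80,159/6⌋ = $13,359 → take DB $23,011. Book value $92,048.
Year 6: DB = ⌊$92,048 × 200%/10⌋ = $18,409; SL = ⌊$57,148/5⌋ = $11,429 → take DB $18,409. Book value $73,639.
Year 7: DB = ⌊$73,639 × 200%/10⌋ = $14,727; SL = ⌊$38,739/4⌋ = $9,684 → take DB $14,727. Book value $58,912.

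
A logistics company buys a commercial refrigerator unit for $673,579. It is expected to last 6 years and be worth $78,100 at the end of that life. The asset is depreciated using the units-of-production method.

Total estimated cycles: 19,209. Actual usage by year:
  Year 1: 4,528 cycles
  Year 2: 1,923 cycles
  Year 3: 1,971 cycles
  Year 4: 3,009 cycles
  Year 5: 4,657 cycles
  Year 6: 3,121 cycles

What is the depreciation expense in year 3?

$61,101

Depreciable base = $673,579 − $78,100 = $595,479.
Rate = $595,479 / 19,209 cycles = $31 per cycle.
Year 1: 4,528 × $31 = $140,368. Book value $533,211.
Year 2: 1,923 × $31 = $59,613. Book value $473,598.
Year 3: 1,971 × $31 = $61,101. Book value $412,497.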